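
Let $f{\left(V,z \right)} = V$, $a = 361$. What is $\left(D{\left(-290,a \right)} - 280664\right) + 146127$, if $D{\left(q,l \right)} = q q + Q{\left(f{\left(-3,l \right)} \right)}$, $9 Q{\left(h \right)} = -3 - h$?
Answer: $-50437$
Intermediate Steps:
$Q{\left(h \right)} = - \frac{1}{3} - \frac{h}{9}$ ($Q{\left(h \right)} = \frac{-3 - h}{9} = - \frac{1}{3} - \frac{h}{9}$)
$D{\left(q,l \right)} = q^{2}$ ($D{\left(q,l \right)} = q q - 0 = q^{2} + \left(- \frac{1}{3} + \frac{1}{3}\right) = q^{2} + 0 = q^{2}$)
$\left(D{\left(-290,a \right)} - 280664\right) + 146127 = \left(\left(-290\right)^{2} - 280664\right) + 146127 = \left(84100 - 280664\right) + 146127 = -196564 + 146127 = -50437$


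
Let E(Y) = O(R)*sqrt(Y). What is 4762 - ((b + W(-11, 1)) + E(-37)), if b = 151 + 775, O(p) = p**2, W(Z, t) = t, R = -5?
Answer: 3835 - 25*I*sqrt(37) ≈ 3835.0 - 152.07*I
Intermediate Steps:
E(Y) = 25*sqrt(Y) (E(Y) = (-5)**2*sqrt(Y) = 25*sqrt(Y))
b = 926
4762 - ((b + W(-11, 1)) + E(-37)) = 4762 - ((926 + 1) + 25*sqrt(-37)) = 4762 - (927 + 25*(I*sqrt(37))) = 4762 - (927 + 25*I*sqrt(37)) = 4762 + (-927 - 25*I*sqrt(37)) = 3835 - 25*I*sqrt(37)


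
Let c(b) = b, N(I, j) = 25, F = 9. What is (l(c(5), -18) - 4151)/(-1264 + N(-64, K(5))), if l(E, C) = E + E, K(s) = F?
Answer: 4141/1239 ≈ 3.3422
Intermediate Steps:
K(s) = 9
l(E, C) = 2*E
(l(c(5), -18) - 4151)/(-1264 + N(-64, K(5))) = (2*5 - 4151)/(-1264 + 25) = (10 - 4151)/(-1239) = -4141*(-1/1239) = 4141/1239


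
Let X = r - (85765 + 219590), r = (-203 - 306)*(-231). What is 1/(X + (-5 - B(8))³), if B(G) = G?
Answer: -1/189973 ≈ -5.2639e-6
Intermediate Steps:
r = 117579 (r = -509*(-231) = 117579)
X = -187776 (X = 117579 - (85765 + 219590) = 117579 - 1*305355 = 117579 - 305355 = -187776)
1/(X + (-5 - B(8))³) = 1/(-187776 + (-5 - 1*8)³) = 1/(-187776 + (-5 - 8)³) = 1/(-187776 + (-13)³) = 1/(-187776 - 2197) = 1/(-189973) = -1/189973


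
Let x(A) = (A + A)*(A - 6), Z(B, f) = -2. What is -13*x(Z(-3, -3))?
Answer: -416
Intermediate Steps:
x(A) = 2*A*(-6 + A) (x(A) = (2*A)*(-6 + A) = 2*A*(-6 + A))
-13*x(Z(-3, -3)) = -26*(-2)*(-6 - 2) = -26*(-2)*(-8) = -13*32 = -416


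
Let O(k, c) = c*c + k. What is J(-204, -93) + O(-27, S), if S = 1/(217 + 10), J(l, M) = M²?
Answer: 444283039/51529 ≈ 8622.0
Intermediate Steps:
S = 1/227 ≈ 0.0044053
O(k, c) = k + c² (O(k, c) = c² + k = k + c²)
J(-204, -93) + O(-27, S) = (-93)² + (-27 + (1/227)²) = 8649 + (-27 + 1/51529) = 8649 - 1391282/51529 = 444283039/51529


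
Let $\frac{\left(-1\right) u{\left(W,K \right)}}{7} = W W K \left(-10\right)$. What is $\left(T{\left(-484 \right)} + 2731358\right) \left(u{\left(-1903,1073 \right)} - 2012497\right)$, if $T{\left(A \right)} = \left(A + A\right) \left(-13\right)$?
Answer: $746357759883777406$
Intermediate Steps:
$T{\left(A \right)} = - 26 A$ ($T{\left(A \right)} = 2 A \left(-13\right) = - 26 A$)
$u{\left(W,K \right)} = 70 K W^{2}$ ($u{\left(W,K \right)} = - 7 W W K \left(-10\right) = - 7 W K W \left(-10\right) = - 7 K W^{2} \left(-10\right) = - 7 \left(- 10 K W^{2}\right) = 70 K W^{2}$)
$\left(T{\left(-484 \right)} + 2731358\right) \left(u{\left(-1903,1073 \right)} - 2012497\right) = \left(\left(-26\right) \left(-484\right) + 2731358\right) \left(70 \cdot 1073 \left(-1903\right)^{2} - 2012497\right) = \left(12584 + 2731358\right) \left(70 \cdot 1073 \cdot 3621409 - 2012497\right) = 2743942 \left(272004029990 - 2012497\right) = 2743942 \cdot 272002017493 = 746357759883777406$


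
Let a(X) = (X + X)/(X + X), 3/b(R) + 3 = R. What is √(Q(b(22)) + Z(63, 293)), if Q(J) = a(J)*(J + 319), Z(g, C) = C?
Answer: √220989/19 ≈ 24.742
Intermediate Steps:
b(R) = 3/(-3 + R)
a(X) = 1 (a(X) = (2*X)/((2*X)) = (2*X)*(1/(2*X)) = 1)
Q(J) = 319 + J (Q(J) = 1*(J + 319) = 1*(319 + J) = 319 + J)
√(Q(b(22)) + Z(63, 293)) = √((319 + 3/(-3 + 22)) + 293) = √((319 + 3/19) + 293) = √(6064/19 + 293) = √(11631/19) = √220989/19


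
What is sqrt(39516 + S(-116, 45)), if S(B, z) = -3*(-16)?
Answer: 6*sqrt(1099) ≈ 198.91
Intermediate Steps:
S(B, z) = 48
sqrt(39516 + S(-116, 45)) = sqrt(39516 + 48) = sqrt(39564) = 6*sqrt(1099)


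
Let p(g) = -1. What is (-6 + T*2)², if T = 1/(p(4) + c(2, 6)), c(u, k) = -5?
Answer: 361/9 ≈ 40.111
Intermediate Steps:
T = -⅙ (T = 1/(-1 - 5) = 1/(-6) = -⅙ ≈ -0.16667)
(-6 + T*2)² = (-6 - ⅙*2)² = (-6 - ⅓)² = (-19/3)² = 361/9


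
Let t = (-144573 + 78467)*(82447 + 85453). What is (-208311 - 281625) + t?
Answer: -11099687336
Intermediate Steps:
t = -11099197400 (t = -66106*167900 = -11099197400)
(-208311 - 281625) + t = (-208311 - 281625) - 11099197400 = -489936 - 11099197400 = -11099687336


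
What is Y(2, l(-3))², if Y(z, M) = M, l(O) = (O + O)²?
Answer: 1296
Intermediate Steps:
l(O) = 4*O² (l(O) = (2*O)² = 4*O²)
Y(2, l(-3))² = (4*(-3)²)² = (4*9)² = 36² = 1296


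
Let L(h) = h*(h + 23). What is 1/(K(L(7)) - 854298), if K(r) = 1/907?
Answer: -907/774848285 ≈ -1.1706e-6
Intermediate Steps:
L(h) = h*(23 + h)
K(r) = 1/907
1/(K(L(7)) - 854298) = 1/(1/907 - 854298) = 1/(-774848285/907) = -907/774848285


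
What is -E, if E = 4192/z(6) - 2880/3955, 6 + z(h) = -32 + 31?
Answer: 474272/791 ≈ 599.58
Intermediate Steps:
z(h) = -7 (z(h) = -6 + (-32 + 31) = -6 - 1 = -7)
E = -474272/791 (E = 4192/(-7) - 2880/3955 = 4192*(-⅐) - 2880*1/3955 = -4192/7 - 576/791 = -474272/791 ≈ -599.58)
-E = -1*(-474272/791) = 474272/791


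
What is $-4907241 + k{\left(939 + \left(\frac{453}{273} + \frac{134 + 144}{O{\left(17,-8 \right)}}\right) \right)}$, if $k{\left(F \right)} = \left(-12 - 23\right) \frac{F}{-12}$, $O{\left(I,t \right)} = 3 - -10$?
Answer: $- \frac{127515311}{26} \approx -4.9044 \cdot 10^{6}$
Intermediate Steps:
$O{\left(I,t \right)} = 13$ ($O{\left(I,t \right)} = 3 + 10 = 13$)
$k{\left(F \right)} = \frac{35 F}{12}$ ($k{\left(F \right)} = - 35 F \left(- \frac{1}{12}\right) = - 35 \left(- \frac{F}{12}\right) = \frac{35 F}{12}$)
$-4907241 + k{\left(939 + \left(\frac{453}{273} + \frac{134 + 144}{O{\left(17,-8 \right)}}\right) \right)} = -4907241 + \frac{35 \left(939 + \left(\frac{453}{273} + \frac{134 + 144}{13}\right)\right)}{12} = -4907241 + \frac{35 \left(939 + \left(453 \cdot \frac{1}{273} + 278 \cdot \frac{1}{13}\right)\right)}{12} = -4907241 + \frac{35 \left(939 + \left(\frac{151}{91} + \frac{278}{13}\right)\right)}{12} = -4907241 + \frac{35 \left(939 + \frac{2097}{91}\right)}{12} = -4907241 + \frac{35}{12} \cdot \frac{87546}{91} = -4907241 + \frac{72955}{26} = - \frac{127515311}{26}$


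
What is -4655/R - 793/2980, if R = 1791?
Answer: -15292163/5337180 ≈ -2.8652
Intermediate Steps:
-4655/R - 793/2980 = -4655/1791 - 793/2980 = -15292163/5337180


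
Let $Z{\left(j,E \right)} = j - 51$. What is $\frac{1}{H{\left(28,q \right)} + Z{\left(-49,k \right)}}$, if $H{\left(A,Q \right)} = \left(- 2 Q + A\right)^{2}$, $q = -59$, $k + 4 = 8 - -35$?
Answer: $\frac{1}{21216} \approx 4.7134 \cdot 10^{-5}$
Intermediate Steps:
$k = 39$ ($k = -4 + \left(8 - -35\right) = -4 + \left(8 + 35\right) = -4 + 43 = 39$)
$Z{\left(j,E \right)} = -51 + j$
$H{\left(A,Q \right)} = \left(A - 2 Q\right)^{2}$
$\frac{1}{H{\left(28,q \right)} + Z{\left(-49,k \right)}} = \frac{1}{\left(28 - -118\right)^{2} - 100} = \frac{1}{\left(28 + 118\right)^{2} - 100} = \frac{1}{146^{2} - 100} = \frac{1}{21316 - 100} = \frac{1}{21216}$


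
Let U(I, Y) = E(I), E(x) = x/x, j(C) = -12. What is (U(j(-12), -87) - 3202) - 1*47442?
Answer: -50643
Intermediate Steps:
E(x) = 1
U(I, Y) = 1
(U(j(-12), -87) - 3202) - 1*47442 = (1 - 3202) - 1*47442 = -3201 - 47442 = -50643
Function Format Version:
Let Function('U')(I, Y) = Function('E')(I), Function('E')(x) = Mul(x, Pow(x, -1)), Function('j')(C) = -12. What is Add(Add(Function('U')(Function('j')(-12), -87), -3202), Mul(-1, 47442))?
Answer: -50643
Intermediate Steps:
Function('E')(x) = 1
Function('U')(I, Y) = 1
Add(Add(Function('U')(Function('j')(-12), -87), -3202), Mul(-1, 47442)) = Add(Add(1, -3202), Mul(-1, 47442)) = Add(-3201, -47442) = -50643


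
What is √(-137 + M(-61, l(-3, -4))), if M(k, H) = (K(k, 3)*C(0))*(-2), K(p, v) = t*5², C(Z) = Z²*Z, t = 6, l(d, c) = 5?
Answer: I*√137 ≈ 11.705*I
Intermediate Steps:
C(Z) = Z³
K(p, v) = 150 (K(p, v) = 6*5² = 6*25 = 150)
M(k, H) = 0 (M(k, H) = (150*0³)*(-2) = (150*0)*(-2) = 0*(-2) = 0)
√(-137 + M(-61, l(-3, -4))) = √(-137 + 0) = √(-137) = I*√137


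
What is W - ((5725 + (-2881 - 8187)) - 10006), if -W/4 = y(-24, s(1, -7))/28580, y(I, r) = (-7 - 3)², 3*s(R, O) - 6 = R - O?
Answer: 21933701/1429 ≈ 15349.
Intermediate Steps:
s(R, O) = 2 - O/3 + R/3 (s(R, O) = 2 + (R - O)/3 = 2 + (-O/3 + R/3) = 2 - O/3 + R/3)
y(I, r) = 100 (y(I, r) = (-10)² = 100)
W = -20/1429 (W = -400/28580 = -4*5/1429 = -20/1429 ≈ -0.013996)
W - ((5725 + (-2881 - 8187)) - 10006) = -20/1429 - ((5725 + (-2881 - 8187)) - 10006) = -20/1429 - ((5725 - 11068) - 10006) = -20/1429 - (-5343 - 10006) = -20/1429 - 1*(-15349) = -20/1429 + 15349 = 21933701/1429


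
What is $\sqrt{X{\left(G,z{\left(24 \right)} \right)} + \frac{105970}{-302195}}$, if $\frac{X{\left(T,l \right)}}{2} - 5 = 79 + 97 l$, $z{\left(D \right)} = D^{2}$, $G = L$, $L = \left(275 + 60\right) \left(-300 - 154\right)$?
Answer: $\frac{\sqrt{408799011008386}}{60439} \approx 334.53$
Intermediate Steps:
$L = -152090$ ($L = 335 \left(-454\right) = -152090$)
$G = -152090$
$X{\left(T,l \right)} = 168 + 194 l$ ($X{\left(T,l \right)} = 10 + 2 \left(79 + 97 l\right) = 10 + \left(158 + 194 l\right) = 168 + 194 l$)
$\sqrt{X{\left(G,z{\left(24 \right)} \right)} + \frac{105970}{-302195}} = \sqrt{\left(168 + 194 \cdot 24^{2}\right) + \frac{105970}{-302195}} = \sqrt{\left(168 + 194 \cdot 576\right) + 105970 \left(- \frac{1}{302195}\right)} = \sqrt{\left(168 + 111744\right) - \frac{21194}{60439}} = \sqrt{111912 - \frac{21194}{60439}} = \sqrt{\frac{6763828174}{60439}} = \frac{\sqrt{408799011008386}}{60439}$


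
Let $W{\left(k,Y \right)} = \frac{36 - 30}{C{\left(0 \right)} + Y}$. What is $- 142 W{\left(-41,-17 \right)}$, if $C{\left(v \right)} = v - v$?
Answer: $\frac{852}{17} \approx 50.118$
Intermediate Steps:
$C{\left(v \right)} = 0$
$W{\left(k,Y \right)} = \frac{6}{Y}$ ($W{\left(k,Y \right)} = \frac{36 - 30}{0 + Y} = \frac{6}{Y}$)
$- 142 W{\left(-41,-17 \right)} = - 142 \frac{6}{-17} = - 142 \cdot 6 \left(- \frac{1}{17}\right) = \left(-142\right) \left(- \frac{6}{17}\right) = \frac{852}{17}$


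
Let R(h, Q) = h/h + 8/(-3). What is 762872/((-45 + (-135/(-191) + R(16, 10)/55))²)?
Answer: 30307233107448/78048155641 ≈ 388.31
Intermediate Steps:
R(h, Q) = -5/3 (R(h, Q) = 1 + 8*(-⅓) = 1 - 8/3 = -5/3)
762872/((-45 + (-135/(-191) + R(16, 10)/55))²) = 762872/((-45 + (-135/(-191) - 5/3/55))²) = 762872/((-45 + (-135*(-1/191) - 5/3*1/55))²) = 762872/((-45 + (135/191 - 1/33))²) = 762872/((-45 + 4264/6303)²) = 762872/((-279371/6303)²) = 762872/(78048155641/39727809) = 762872*(39727809/78048155641) = 30307233107448/78048155641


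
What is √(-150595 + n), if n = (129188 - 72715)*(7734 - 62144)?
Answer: 5*I*√122913861 ≈ 55433.0*I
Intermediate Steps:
n = -3072695930 (n = 56473*(-54410) = -3072695930)
√(-150595 + n) = √(-150595 - 3072695930) = √(-3072846525) = 5*I*√122913861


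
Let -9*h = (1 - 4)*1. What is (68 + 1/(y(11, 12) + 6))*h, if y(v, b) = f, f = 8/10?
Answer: 2317/102 ≈ 22.716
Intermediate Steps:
h = ⅓ (h = -(1 - 4)/9 = -(-1)/3 = -⅑*(-3) = ⅓ ≈ 0.33333)
f = ⅘ (f = 8*(⅒) = ⅘ ≈ 0.80000)
y(v, b) = ⅘
(68 + 1/(y(11, 12) + 6))*h = (68 + 1/(⅘ + 6))*(⅓) = (68 + 1/(34/5))*(⅓) = (68 + 5/34)*(⅓) = (2317/34)*(⅓) = 2317/102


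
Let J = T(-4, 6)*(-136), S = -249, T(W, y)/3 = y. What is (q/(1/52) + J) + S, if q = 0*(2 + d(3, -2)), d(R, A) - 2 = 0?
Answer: -2697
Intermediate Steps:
T(W, y) = 3*y
d(R, A) = 2 (d(R, A) = 2 + 0 = 2)
J = -2448 (J = (3*6)*(-136) = 18*(-136) = -2448)
q = 0 (q = 0*(2 + 2) = 0*4 = 0)
(q/(1/52) + J) + S = (0/(1/52) - 2448) - 249 = (0*52 - 2448) - 249 = (0 - 2448) - 249 = -2448 - 249 = -2697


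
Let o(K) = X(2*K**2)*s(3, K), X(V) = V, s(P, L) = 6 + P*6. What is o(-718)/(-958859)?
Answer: -24745152/958859 ≈ -25.807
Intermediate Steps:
s(P, L) = 6 + 6*P
o(K) = 48*K**2 (o(K) = (2*K**2)*(6 + 6*3) = (2*K**2)*(6 + 18) = (2*K**2)*24 = 48*K**2)
o(-718)/(-958859) = (48*(-718)**2)/(-958859) = (48*515524)*(-1/958859) = 24745152*(-1/958859) = -24745152/958859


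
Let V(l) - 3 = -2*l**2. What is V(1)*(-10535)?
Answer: -10535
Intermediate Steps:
V(l) = 3 - 2*l**2
V(1)*(-10535) = (3 - 2*1**2)*(-10535) = (3 - 2*1)*(-10535) = (3 - 2)*(-10535) = 1*(-10535) = -10535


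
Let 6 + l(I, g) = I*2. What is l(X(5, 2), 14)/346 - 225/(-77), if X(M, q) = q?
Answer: 38848/13321 ≈ 2.9163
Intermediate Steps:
l(I, g) = -6 + 2*I (l(I, g) = -6 + I*2 = -6 + 2*I)
l(X(5, 2), 14)/346 - 225/(-77) = (-6 + 2*2)/346 - 225/(-77) = (-6 + 4)*(1/346) - 225*(-1/77) = -2*1/346 + 225/77 = -1/173 + 225/77 = 38848/13321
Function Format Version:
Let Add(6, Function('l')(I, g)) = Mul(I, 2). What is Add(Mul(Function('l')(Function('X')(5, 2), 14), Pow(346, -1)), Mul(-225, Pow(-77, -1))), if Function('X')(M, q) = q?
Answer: Rational(38848, 13321) ≈ 2.9163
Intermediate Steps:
Function('l')(I, g) = Add(-6, Mul(2, I)) (Function('l')(I, g) = Add(-6, Mul(I, 2)) = Add(-6, Mul(2, I)))
Add(Mul(Function('l')(Function('X')(5, 2), 14), Pow(346, -1)), Mul(-225, Pow(-77, -1))) = Add(Mul(Add(-6, Mul(2, 2)), Pow(346, -1)), Mul(-225, Pow(-77, -1))) = Add(Mul(Add(-6, 4), Rational(1, 346)), Mul(-225, Rational(-1, 77))) = Add(Mul(-2, Rational(1, 346)), Rational(225, 77)) = Add(Rational(-1, 173), Rational(225, 77)) = Rational(38848, 13321)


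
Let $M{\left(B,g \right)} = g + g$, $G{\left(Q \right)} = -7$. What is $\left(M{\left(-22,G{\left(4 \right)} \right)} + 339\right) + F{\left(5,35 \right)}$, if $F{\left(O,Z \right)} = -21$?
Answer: $304$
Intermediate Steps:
$M{\left(B,g \right)} = 2 g$
$\left(M{\left(-22,G{\left(4 \right)} \right)} + 339\right) + F{\left(5,35 \right)} = \left(2 \left(-7\right) + 339\right) - 21 = \left(-14 + 339\right) - 21 = 325 - 21 = 304$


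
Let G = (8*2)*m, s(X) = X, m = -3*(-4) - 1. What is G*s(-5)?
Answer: -880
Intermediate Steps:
m = 11 (m = 12 - 1 = 11)
G = 176 (G = (8*2)*11 = 16*11 = 176)
G*s(-5) = 176*(-5) = -880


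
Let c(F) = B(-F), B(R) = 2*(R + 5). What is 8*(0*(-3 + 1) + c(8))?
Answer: -48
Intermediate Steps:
B(R) = 10 + 2*R (B(R) = 2*(5 + R) = 10 + 2*R)
c(F) = 10 - 2*F (c(F) = 10 + 2*(-F) = 10 - 2*F)
8*(0*(-3 + 1) + c(8)) = 8*(0*(-3 + 1) + (10 - 2*8)) = 8*(0*(-2) + (10 - 16)) = 8*(0 - 6) = 8*(-6) = -48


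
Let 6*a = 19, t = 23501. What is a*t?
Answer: 446519/6 ≈ 74420.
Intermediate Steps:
a = 19/6 (a = (⅙)*19 = 19/6 ≈ 3.1667)
a*t = (19/6)*23501 = 446519/6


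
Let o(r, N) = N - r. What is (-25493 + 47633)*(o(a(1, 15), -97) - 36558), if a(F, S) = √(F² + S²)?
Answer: -811541700 - 22140*√226 ≈ -8.1187e+8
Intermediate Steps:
(-25493 + 47633)*(o(a(1, 15), -97) - 36558) = (-25493 + 47633)*((-97 - √(1² + 15²)) - 36558) = 22140*((-97 - √(1 + 225)) - 36558) = 22140*((-97 - √226) - 36558) = 22140*(-36655 - √226) = -811541700 - 22140*√226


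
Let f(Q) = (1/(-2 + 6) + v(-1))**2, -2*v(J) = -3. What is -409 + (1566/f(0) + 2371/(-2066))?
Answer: 10244811/101234 ≈ 101.20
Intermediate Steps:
v(J) = 3/2 (v(J) = -1/2*(-3) = 3/2)
f(Q) = 49/16 (f(Q) = (1/(-2 + 6) + 3/2)**2 = (1/4 + 3/2)**2 = (7/4)**2 = 49/16)
-409 + (1566/f(0) + 2371/(-2066)) = -409 + (1566/(49/16) + 2371/(-2066)) = -409 + (1566*(16/49) + 2371*(-1/2066)) = -409 + (25056/49 - 2371/2066) = -409 + 51649517/101234 = 10244811/101234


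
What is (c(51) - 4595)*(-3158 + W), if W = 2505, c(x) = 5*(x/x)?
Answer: 2997270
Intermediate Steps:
c(x) = 5 (c(x) = 5*1 = 5)
(c(51) - 4595)*(-3158 + W) = (5 - 4595)*(-3158 + 2505) = -4590*(-653) = 2997270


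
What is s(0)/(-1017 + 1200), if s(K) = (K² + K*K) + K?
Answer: 0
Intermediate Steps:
s(K) = K + 2*K² (s(K) = (K² + K²) + K = 2*K² + K = K + 2*K²)
s(0)/(-1017 + 1200) = (0*(1 + 2*0))/(-1017 + 1200) = (0*(1 + 0))/183 = (0*1)*(1/183) = 0*(1/183) = 0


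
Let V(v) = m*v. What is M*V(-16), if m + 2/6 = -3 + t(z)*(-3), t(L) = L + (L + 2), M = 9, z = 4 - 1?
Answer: 3936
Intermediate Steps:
z = 3
t(L) = 2 + 2*L (t(L) = L + (2 + L) = 2 + 2*L)
m = -82/3 (m = -⅓ + (-3 + (2 + 2*3)*(-3)) = -⅓ + (-3 + (2 + 6)*(-3)) = -⅓ + (-3 + 8*(-3)) = -⅓ + (-3 - 24) = -⅓ - 27 = -82/3 ≈ -27.333)
V(v) = -82*v/3
M*V(-16) = 9*(-82/3*(-16)) = 9*(1312/3) = 3936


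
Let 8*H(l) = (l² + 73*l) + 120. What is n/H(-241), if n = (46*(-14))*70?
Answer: -11270/1269 ≈ -8.8810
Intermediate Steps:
n = -45080 (n = -644*70 = -45080)
H(l) = 15 + l²/8 + 73*l/8 (H(l) = ((l² + 73*l) + 120)/8 = (120 + l² + 73*l)/8 = 15 + l²/8 + 73*l/8)
n/H(-241) = -45080/(15 + (⅛)*(-241)² + (73/8)*(-241)) = -45080/(15 + (⅛)*58081 - 17593/8) = -45080/(15 + 58081/8 - 17593/8) = -45080/5076 = -45080*1/5076 = -11270/1269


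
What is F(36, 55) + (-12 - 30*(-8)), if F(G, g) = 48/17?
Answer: 3924/17 ≈ 230.82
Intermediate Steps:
F(G, g) = 48/17 (F(G, g) = 48*(1/17) = 48/17)
F(36, 55) + (-12 - 30*(-8)) = 48/17 + (-12 - 30*(-8)) = 48/17 + (-12 - 6*(-40)) = 48/17 + (-12 + 240) = 48/17 + 228 = 3924/17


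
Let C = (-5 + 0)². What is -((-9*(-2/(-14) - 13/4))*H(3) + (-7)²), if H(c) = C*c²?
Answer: -177547/28 ≈ -6341.0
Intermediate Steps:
C = 25 (C = (-5)² = 25)
H(c) = 25*c²
-((-9*(-2/(-14) - 13/4))*H(3) + (-7)²) = -((-9*(-2/(-14) - 13/4))*(25*3²) + (-7)²) = -((-9*(-2*(-1/14) - 13*¼))*(25*9) + 49) = -(-9*(⅐ - 13/4)*225 + 49) = -(-9*(-87/28)*225 + 49) = -((783/28)*225 + 49) = -(176175/28 + 49) = -1*177547/28 = -177547/28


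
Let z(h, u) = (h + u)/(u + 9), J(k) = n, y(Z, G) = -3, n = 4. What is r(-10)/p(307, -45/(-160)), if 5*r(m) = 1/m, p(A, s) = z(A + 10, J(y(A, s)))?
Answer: -13/16050 ≈ -0.00080997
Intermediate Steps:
J(k) = 4
z(h, u) = (h + u)/(9 + u)
p(A, s) = 14/13 + A/13 (p(A, s) = ((A + 10) + 4)/(9 + 4) = ((10 + A) + 4)/13 = (14 + A)/13 = 14/13 + A/13)
r(m) = 1/(5*m)
r(-10)/p(307, -45/(-160)) = ((⅕)/(-10))/(14/13 + (1/13)*307) = ((⅕)*(-⅒))/(14/13 + 307/13) = -1/(50*321/13) = -1/50*13/321 = -13/16050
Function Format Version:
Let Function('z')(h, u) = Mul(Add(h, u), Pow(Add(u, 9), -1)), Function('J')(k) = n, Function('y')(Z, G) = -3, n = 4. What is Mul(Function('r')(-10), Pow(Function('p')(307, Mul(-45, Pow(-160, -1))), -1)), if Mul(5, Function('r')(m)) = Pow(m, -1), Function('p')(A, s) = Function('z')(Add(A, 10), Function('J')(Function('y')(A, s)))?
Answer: Rational(-13, 16050) ≈ -0.00080997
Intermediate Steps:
Function('J')(k) = 4
Function('z')(h, u) = Mul(Pow(Add(9, u), -1), Add(h, u)) (Function('z')(h, u) = Mul(Add(h, u), Pow(Add(9, u), -1)) = Mul(Pow(Add(9, u), -1), Add(h, u)))
Function('p')(A, s) = Add(Rational(14, 13), Mul(Rational(1, 13), A)) (Function('p')(A, s) = Mul(Pow(Add(9, 4), -1), Add(Add(A, 10), 4)) = Mul(Pow(13, -1), Add(Add(10, A), 4)) = Mul(Rational(1, 13), Add(14, A)) = Add(Rational(14, 13), Mul(Rational(1, 13), A)))
Function('r')(m) = Mul(Rational(1, 5), Pow(m, -1))
Mul(Function('r')(-10), Pow(Function('p')(307, Mul(-45, Pow(-160, -1))), -1)) = Mul(Mul(Rational(1, 5), Pow(-10, -1)), Pow(Add(Rational(14, 13), Mul(Rational(1, 13), 307)), -1)) = Mul(Mul(Rational(1, 5), Rational(-1, 10)), Pow(Add(Rational(14, 13), Rational(307, 13)), -1)) = Mul(Rational(-1, 50), Pow(Rational(321, 13), -1)) = Mul(Rational(-1, 50), Rational(13, 321)) = Rational(-13, 16050)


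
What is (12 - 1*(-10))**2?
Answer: 484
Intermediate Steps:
(12 - 1*(-10))**2 = (12 + 10)**2 = 22**2 = 484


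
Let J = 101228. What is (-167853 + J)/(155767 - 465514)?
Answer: 66625/309747 ≈ 0.21509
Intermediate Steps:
(-167853 + J)/(155767 - 465514) = (-167853 + 101228)/(155767 - 465514) = -66625/(-309747) = -66625*(-1/309747) = 66625/309747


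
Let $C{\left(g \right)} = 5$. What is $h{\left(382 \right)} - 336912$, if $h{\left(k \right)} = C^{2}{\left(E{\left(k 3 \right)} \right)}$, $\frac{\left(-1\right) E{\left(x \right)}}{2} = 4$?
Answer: $-336887$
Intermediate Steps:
$E{\left(x \right)} = -8$ ($E{\left(x \right)} = \left(-2\right) 4 = -8$)
$h{\left(k \right)} = 25$ ($h{\left(k \right)} = 5^{2} = 25$)
$h{\left(382 \right)} - 336912 = 25 - 336912 = -336887$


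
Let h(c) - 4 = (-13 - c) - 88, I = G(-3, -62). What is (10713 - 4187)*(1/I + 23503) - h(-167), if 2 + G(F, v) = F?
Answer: 766896014/5 ≈ 1.5338e+8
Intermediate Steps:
G(F, v) = -2 + F
I = -5 (I = -2 - 3 = -5)
h(c) = -97 - c (h(c) = 4 + ((-13 - c) - 88) = 4 + (-101 - c) = -97 - c)
(10713 - 4187)*(1/I + 23503) - h(-167) = (10713 - 4187)*(1/(-5) + 23503) - (-97 - 1*(-167)) = 6526*(-1/5 + 23503) - (-97 + 167) = 6526*(117514/5) - 1*70 = 766896364/5 - 70 = 766896014/5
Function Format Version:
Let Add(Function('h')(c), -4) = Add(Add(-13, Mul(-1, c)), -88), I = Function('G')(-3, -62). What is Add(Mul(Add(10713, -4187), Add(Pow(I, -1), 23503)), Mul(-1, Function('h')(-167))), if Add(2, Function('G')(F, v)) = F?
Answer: Rational(766896014, 5) ≈ 1.5338e+8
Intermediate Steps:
Function('G')(F, v) = Add(-2, F)
I = -5 (I = Add(-2, -3) = -5)
Function('h')(c) = Add(-97, Mul(-1, c)) (Function('h')(c) = Add(4, Add(Add(-13, Mul(-1, c)), -88)) = Add(4, Add(-101, Mul(-1, c))) = Add(-97, Mul(-1, c)))
Add(Mul(Add(10713, -4187), Add(Pow(I, -1), 23503)), Mul(-1, Function('h')(-167))) = Add(Mul(Add(10713, -4187), Add(Pow(-5, -1), 23503)), Mul(-1, Add(-97, Mul(-1, -167)))) = Add(Mul(6526, Add(Rational(-1, 5), 23503)), Mul(-1, Add(-97, 167))) = Add(Mul(6526, Rational(117514, 5)), Mul(-1, 70)) = Add(Rational(766896364, 5), -70) = Rational(766896014, 5)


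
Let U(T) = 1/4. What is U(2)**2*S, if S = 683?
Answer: 683/16 ≈ 42.688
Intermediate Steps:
U(T) = 1/4
U(2)**2*S = (1/4)**2*683 = (1/16)*683 = 683/16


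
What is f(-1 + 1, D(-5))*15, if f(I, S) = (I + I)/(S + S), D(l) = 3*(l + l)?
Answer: 0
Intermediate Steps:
D(l) = 6*l (D(l) = 3*(2*l) = 6*l)
f(I, S) = I/S (f(I, S) = (2*I)/((2*S)) = (2*I)*(1/(2*S)) = I/S)
f(-1 + 1, D(-5))*15 = ((-1 + 1)/((6*(-5))))*15 = (0/(-30))*15 = (0*(-1/30))*15 = 0*15 = 0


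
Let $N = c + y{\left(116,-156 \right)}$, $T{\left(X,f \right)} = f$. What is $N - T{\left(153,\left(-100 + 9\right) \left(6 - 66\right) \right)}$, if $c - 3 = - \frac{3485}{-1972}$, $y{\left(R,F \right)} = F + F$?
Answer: $- \frac{668999}{116} \approx -5767.2$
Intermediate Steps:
$y{\left(R,F \right)} = 2 F$
$c = \frac{553}{116}$ ($c = 3 - \frac{3485}{-1972} = 3 - - \frac{205}{116} = 3 + \frac{205}{116} = \frac{553}{116} \approx 4.7672$)
$N = - \frac{35639}{116}$ ($N = \frac{553}{116} + 2 \left(-156\right) = \frac{553}{116} - 312 = - \frac{35639}{116} \approx -307.23$)
$N - T{\left(153,\left(-100 + 9\right) \left(6 - 66\right) \right)} = - \frac{35639}{116} - \left(-100 + 9\right) \left(6 - 66\right) = - \frac{35639}{116} - \left(-91\right) \left(-60\right) = - \frac{35639}{116} - 5460 = - \frac{668999}{116}$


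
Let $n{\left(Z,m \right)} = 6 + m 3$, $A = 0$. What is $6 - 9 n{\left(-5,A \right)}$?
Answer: $-48$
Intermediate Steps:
$n{\left(Z,m \right)} = 6 + 3 m$
$6 - 9 n{\left(-5,A \right)} = 6 - 9 \left(6 + 3 \cdot 0\right) = 6 - 9 \left(6 + 0\right) = 6 - 54 = -48$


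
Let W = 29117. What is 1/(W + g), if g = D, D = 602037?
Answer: 1/631154 ≈ 1.5844e-6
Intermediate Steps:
g = 602037
1/(W + g) = 1/(29117 + 602037) = 1/631154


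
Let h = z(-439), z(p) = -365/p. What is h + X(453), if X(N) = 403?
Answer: 177282/439 ≈ 403.83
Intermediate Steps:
h = 365/439 (h = -365/(-439) = -365*(-1/439) = 365/439 ≈ 0.83144)
h + X(453) = 365/439 + 403 = 177282/439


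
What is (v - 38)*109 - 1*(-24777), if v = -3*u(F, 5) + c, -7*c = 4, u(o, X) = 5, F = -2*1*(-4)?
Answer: 132564/7 ≈ 18938.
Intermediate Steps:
F = 8 (F = -2*(-4) = 8)
c = -4/7 (c = -1/7*4 = -4/7 ≈ -0.57143)
v = -109/7 (v = -3*5 - 4/7 = -15 - 4/7 = -109/7 ≈ -15.571)
(v - 38)*109 - 1*(-24777) = (-109/7 - 38)*109 - 1*(-24777) = -375/7*109 + 24777 = -40875/7 + 24777 = 132564/7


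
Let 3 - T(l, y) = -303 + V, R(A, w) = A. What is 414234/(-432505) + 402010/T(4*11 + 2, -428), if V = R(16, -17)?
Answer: 17375120719/12542645 ≈ 1385.3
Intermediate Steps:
V = 16
T(l, y) = 290 (T(l, y) = 3 - (-303 + 16) = 3 - 1*(-287) = 3 + 287 = 290)
414234/(-432505) + 402010/T(4*11 + 2, -428) = 414234/(-432505) + 402010/290 = 414234*(-1/432505) + 402010*(1/290) = -414234/432505 + 40201/29 = 17375120719/12542645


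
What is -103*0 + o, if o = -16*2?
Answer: -32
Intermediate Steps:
o = -32
-103*0 + o = -103*0 - 32 = 0 - 32 = -32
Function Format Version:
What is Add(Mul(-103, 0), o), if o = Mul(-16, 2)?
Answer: -32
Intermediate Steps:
o = -32
Add(Mul(-103, 0), o) = Add(Mul(-103, 0), -32) = Add(0, -32) = -32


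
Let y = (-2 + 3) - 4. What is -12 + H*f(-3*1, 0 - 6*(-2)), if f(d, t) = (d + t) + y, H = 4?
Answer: 12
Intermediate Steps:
y = -3 (y = 1 - 4 = -3)
f(d, t) = -3 + d + t (f(d, t) = (d + t) - 3 = -3 + d + t)
-12 + H*f(-3*1, 0 - 6*(-2)) = -12 + 4*(-3 - 3*1 + (0 - 6*(-2))) = -12 + 4*(-3 - 3 + (0 - 1*(-12))) = -12 + 4*(-3 - 3 + (0 + 12)) = -12 + 4*(-3 - 3 + 12) = -12 + 4*6 = -12 + 24 = 12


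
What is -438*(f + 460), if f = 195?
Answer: -286890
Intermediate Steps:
-438*(f + 460) = -438*(195 + 460) = -438*655 = -286890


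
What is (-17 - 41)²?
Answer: 3364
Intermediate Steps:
(-17 - 41)² = (-58)² = 3364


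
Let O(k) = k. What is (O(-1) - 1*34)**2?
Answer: 1225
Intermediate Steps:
(O(-1) - 1*34)**2 = (-1 - 1*34)**2 = (-1 - 34)**2 = (-35)**2 = 1225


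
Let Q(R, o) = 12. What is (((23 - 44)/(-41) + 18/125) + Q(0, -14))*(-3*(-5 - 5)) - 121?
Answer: 265153/1025 ≈ 258.69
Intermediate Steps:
(((23 - 44)/(-41) + 18/125) + Q(0, -14))*(-3*(-5 - 5)) - 121 = (((23 - 44)/(-41) + 18/125) + 12)*(-3*(-5 - 5)) - 121 = ((-21*(-1/41) + 18*(1/125)) + 12)*(-3*(-10)) - 121 = ((21/41 + 18/125) + 12)*30 - 121 = (3363/5125 + 12)*30 - 121 = (64863/5125)*30 - 121 = 389178/1025 - 121 = 265153/1025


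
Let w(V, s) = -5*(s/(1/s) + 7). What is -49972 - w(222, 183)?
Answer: 117508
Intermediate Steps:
w(V, s) = -35 - 5*s**2 (w(V, s) = -5*(s*s + 7) = -5*(s**2 + 7) = -5*(7 + s**2) = -35 - 5*s**2)
-49972 - w(222, 183) = -49972 - (-35 - 5*183**2) = -49972 - (-35 - 5*33489) = -49972 - (-35 - 167445) = -49972 - 1*(-167480) = -49972 + 167480 = 117508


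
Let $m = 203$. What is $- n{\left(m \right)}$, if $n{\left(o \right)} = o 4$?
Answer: $-812$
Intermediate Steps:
$n{\left(o \right)} = 4 o$
$- n{\left(m \right)} = - 4 \cdot 203 = \left(-1\right) 812 = -812$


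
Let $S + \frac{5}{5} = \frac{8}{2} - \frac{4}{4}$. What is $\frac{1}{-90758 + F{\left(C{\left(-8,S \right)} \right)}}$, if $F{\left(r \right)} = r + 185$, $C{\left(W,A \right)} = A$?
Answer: $- \frac{1}{90571} \approx -1.1041 \cdot 10^{-5}$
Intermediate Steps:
$S = 2$ ($S = -1 + \left(\frac{8}{2} - \frac{4}{4}\right) = -1 + \left(8 \cdot \frac{1}{2} - 1\right) = -1 + \left(4 - 1\right) = -1 + 3 = 2$)
$F{\left(r \right)} = 185 + r$
$\frac{1}{-90758 + F{\left(C{\left(-8,S \right)} \right)}} = \frac{1}{-90758 + \left(185 + 2\right)} = \frac{1}{-90758 + 187} = \frac{1}{-90571} = - \frac{1}{90571}$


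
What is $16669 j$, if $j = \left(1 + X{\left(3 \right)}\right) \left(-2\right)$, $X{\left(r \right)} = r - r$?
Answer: $-33338$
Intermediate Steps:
$X{\left(r \right)} = 0$
$j = -2$ ($j = \left(1 + 0\right) \left(-2\right) = 1 \left(-2\right) = -2$)
$16669 j = 16669 \left(-2\right) = -33338$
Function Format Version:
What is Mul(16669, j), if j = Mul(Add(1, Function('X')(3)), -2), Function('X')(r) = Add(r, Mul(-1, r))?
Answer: -33338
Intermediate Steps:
Function('X')(r) = 0
j = -2 (j = Mul(Add(1, 0), -2) = Mul(1, -2) = -2)
Mul(16669, j) = Mul(16669, -2) = -33338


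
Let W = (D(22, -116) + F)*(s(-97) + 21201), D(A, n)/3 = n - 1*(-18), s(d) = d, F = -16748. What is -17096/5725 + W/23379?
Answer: -2059420944184/133844775 ≈ -15387.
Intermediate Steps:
D(A, n) = 54 + 3*n (D(A, n) = 3*(n - 1*(-18)) = 3*(n + 18) = 3*(18 + n) = 54 + 3*n)
W = -359654368 (W = ((54 + 3*(-116)) - 16748)*(-97 + 21201) = ((54 - 348) - 16748)*21104 = (-294 - 16748)*21104 = -17042*21104 = -359654368)
-17096/5725 + W/23379 = -17096/5725 - 359654368/23379 = -2059420944184/133844775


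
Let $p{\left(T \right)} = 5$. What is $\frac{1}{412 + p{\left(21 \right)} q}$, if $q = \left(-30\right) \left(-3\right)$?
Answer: $\frac{1}{862} \approx 0.0011601$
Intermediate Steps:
$q = 90$
$\frac{1}{412 + p{\left(21 \right)} q} = \frac{1}{412 + 5 \cdot 90} = \frac{1}{412 + 450} = \frac{1}{862}$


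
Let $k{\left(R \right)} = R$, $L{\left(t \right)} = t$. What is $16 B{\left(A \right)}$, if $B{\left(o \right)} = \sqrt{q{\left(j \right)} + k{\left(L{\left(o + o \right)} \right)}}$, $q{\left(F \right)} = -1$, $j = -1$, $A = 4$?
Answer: $16 \sqrt{7} \approx 42.332$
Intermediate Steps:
$B{\left(o \right)} = \sqrt{-1 + 2 o}$ ($B{\left(o \right)} = \sqrt{-1 + \left(o + o\right)} = \sqrt{-1 + 2 o}$)
$16 B{\left(A \right)} = 16 \sqrt{-1 + 2 \cdot 4} = 16 \sqrt{-1 + 8} = 16 \sqrt{7}$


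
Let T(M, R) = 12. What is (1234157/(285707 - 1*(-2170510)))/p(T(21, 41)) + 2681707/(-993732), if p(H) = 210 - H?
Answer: -217161789089173/80547107250852 ≈ -2.6961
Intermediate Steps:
(1234157/(285707 - 1*(-2170510)))/p(T(21, 41)) + 2681707/(-993732) = (1234157/(285707 - 1*(-2170510)))/(210 - 1*12) + 2681707/(-993732) = (1234157/(285707 + 2170510))/(210 - 12) + 2681707*(-1/993732) = (1234157/2456217)/198 - 2681707/993732 = (1234157*(1/2456217))*(1/198) - 2681707/993732 = (1234157/2456217)*(1/198) - 2681707/993732 = 1234157/486330966 - 2681707/993732 = -217161789089173/80547107250852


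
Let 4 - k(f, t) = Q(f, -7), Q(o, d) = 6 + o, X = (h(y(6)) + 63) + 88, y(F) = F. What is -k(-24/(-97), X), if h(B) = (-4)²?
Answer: 218/97 ≈ 2.2474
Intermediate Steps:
h(B) = 16
X = 167 (X = (16 + 63) + 88 = 79 + 88 = 167)
k(f, t) = -2 - f (k(f, t) = 4 - (6 + f) = 4 + (-6 - f) = -2 - f)
-k(-24/(-97), X) = -(-2 - (-24)/(-97)) = -(-2 - (-24)*(-1)/97) = -(-2 - 1*24/97) = -(-2 - 24/97) = -1*(-218/97) = 218/97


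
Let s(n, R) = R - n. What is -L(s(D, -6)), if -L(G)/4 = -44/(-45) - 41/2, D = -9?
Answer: -3514/45 ≈ -78.089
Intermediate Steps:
L(G) = 3514/45 (L(G) = -4*(-44/(-45) - 41/2) = -4*(-44*(-1/45) - 41*1/2) = -4*(44/45 - 41/2) = -4*(-1757/90) = 3514/45)
-L(s(D, -6)) = -1*3514/45 = -3514/45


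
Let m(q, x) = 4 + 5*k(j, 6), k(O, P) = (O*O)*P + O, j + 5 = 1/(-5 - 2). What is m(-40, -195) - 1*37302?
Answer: -1789982/49 ≈ -36530.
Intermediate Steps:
j = -36/7 (j = -5 + 1/(-5 - 2) = -5 + 1/(-7) = -5 - 1/7 = -36/7 ≈ -5.1429)
k(O, P) = O + P*O**2 (k(O, P) = O**2*P + O = P*O**2 + O = O + P*O**2)
m(q, x) = 37816/49 (m(q, x) = 4 + 5*(-36*(1 - 36/7*6)/7) = 4 + 5*(-36*(1 - 216/7)/7) = 4 + 5*(-36/7*(-209/7)) = 4 + 5*(7524/49) = 4 + 37620/49 = 37816/49)
m(-40, -195) - 1*37302 = 37816/49 - 1*37302 = 37816/49 - 37302 = -1789982/49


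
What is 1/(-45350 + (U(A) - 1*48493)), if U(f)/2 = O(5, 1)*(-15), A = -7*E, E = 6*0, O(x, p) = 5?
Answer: -1/93993 ≈ -1.0639e-5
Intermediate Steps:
E = 0
A = 0 (A = -7*0 = 0)
U(f) = -150 (U(f) = 2*(5*(-15)) = 2*(-75) = -150)
1/(-45350 + (U(A) - 1*48493)) = 1/(-45350 + (-150 - 1*48493)) = 1/(-45350 + (-150 - 48493)) = 1/(-45350 - 48643) = 1/(-93993) = -1/93993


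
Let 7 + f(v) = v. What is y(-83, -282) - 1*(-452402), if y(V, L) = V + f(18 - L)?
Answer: 452612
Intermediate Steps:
f(v) = -7 + v
y(V, L) = 11 + V - L (y(V, L) = V + (-7 + (18 - L)) = V + (11 - L) = 11 + V - L)
y(-83, -282) - 1*(-452402) = (11 - 83 - 1*(-282)) - 1*(-452402) = (11 - 83 + 282) + 452402 = 210 + 452402 = 452612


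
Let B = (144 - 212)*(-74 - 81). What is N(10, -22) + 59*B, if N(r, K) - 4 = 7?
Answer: 621871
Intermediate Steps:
B = 10540 (B = -68*(-155) = 10540)
N(r, K) = 11 (N(r, K) = 4 + 7 = 11)
N(10, -22) + 59*B = 11 + 59*10540 = 11 + 621860 = 621871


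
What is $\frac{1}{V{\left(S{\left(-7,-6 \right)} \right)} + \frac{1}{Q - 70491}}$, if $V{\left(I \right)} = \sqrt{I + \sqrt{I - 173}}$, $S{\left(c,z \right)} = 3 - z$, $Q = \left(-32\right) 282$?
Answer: $- \frac{1}{\frac{1}{79515} - \sqrt{9 + 2 i \sqrt{41}}} \approx 0.2243 - 0.11652 i$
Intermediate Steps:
$Q = -9024$
$V{\left(I \right)} = \sqrt{I + \sqrt{-173 + I}}$
$\frac{1}{V{\left(S{\left(-7,-6 \right)} \right)} + \frac{1}{Q - 70491}} = \frac{1}{\sqrt{\left(3 - -6\right) + \sqrt{-173 + \left(3 - -6\right)}} + \frac{1}{-9024 - 70491}} = \frac{1}{\sqrt{\left(3 + 6\right) + \sqrt{-173 + \left(3 + 6\right)}} + \frac{1}{-79515}} = \frac{1}{\sqrt{9 + \sqrt{-173 + 9}} - \frac{1}{79515}} = \frac{1}{\sqrt{9 + \sqrt{-164}} - \frac{1}{79515}} = \frac{1}{\sqrt{9 + 2 i \sqrt{41}} - \frac{1}{79515}} = \frac{1}{- \frac{1}{79515} + \sqrt{9 + 2 i \sqrt{41}}}$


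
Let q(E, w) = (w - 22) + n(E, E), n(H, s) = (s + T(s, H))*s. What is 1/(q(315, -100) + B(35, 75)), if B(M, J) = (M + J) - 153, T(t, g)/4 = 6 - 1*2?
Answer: 1/104100 ≈ 9.6061e-6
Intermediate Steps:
T(t, g) = 16 (T(t, g) = 4*(6 - 1*2) = 4*(6 - 2) = 4*4 = 16)
B(M, J) = -153 + J + M (B(M, J) = (J + M) - 153 = -153 + J + M)
n(H, s) = s*(16 + s) (n(H, s) = (s + 16)*s = (16 + s)*s = s*(16 + s))
q(E, w) = -22 + w + E*(16 + E) (q(E, w) = (w - 22) + E*(16 + E) = (-22 + w) + E*(16 + E) = -22 + w + E*(16 + E))
1/(q(315, -100) + B(35, 75)) = 1/((-22 - 100 + 315*(16 + 315)) + (-153 + 75 + 35)) = 1/((-22 - 100 + 315*331) - 43) = 1/((-22 - 100 + 104265) - 43) = 1/(104143 - 43) = 1/104100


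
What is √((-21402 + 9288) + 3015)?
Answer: 3*I*√1011 ≈ 95.389*I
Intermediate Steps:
√((-21402 + 9288) + 3015) = √(-12114 + 3015) = √(-9099) = 3*I*√1011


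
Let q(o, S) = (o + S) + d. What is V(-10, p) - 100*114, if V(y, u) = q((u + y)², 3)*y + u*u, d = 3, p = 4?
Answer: -11804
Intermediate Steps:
q(o, S) = 3 + S + o (q(o, S) = (o + S) + 3 = (S + o) + 3 = 3 + S + o)
V(y, u) = u² + y*(6 + (u + y)²) (V(y, u) = (3 + 3 + (u + y)²)*y + u*u = (6 + (u + y)²)*y + u² = y*(6 + (u + y)²) + u² = u² + y*(6 + (u + y)²))
V(-10, p) - 100*114 = (4² - 10*(6 + (4 - 10)²)) - 100*114 = (16 - 10*(6 + (-6)²)) - 11400 = (16 - 10*(6 + 36)) - 11400 = (16 - 10*42) - 11400 = (16 - 420) - 11400 = -404 - 11400 = -11804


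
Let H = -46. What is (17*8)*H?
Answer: -6256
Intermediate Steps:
(17*8)*H = (17*8)*(-46) = 136*(-46) = -6256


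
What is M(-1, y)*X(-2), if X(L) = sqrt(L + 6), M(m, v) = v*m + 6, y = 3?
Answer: 6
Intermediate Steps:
M(m, v) = 6 + m*v (M(m, v) = m*v + 6 = 6 + m*v)
X(L) = sqrt(6 + L)
M(-1, y)*X(-2) = (6 - 1*3)*sqrt(6 - 2) = (6 - 3)*sqrt(4) = 3*2 = 6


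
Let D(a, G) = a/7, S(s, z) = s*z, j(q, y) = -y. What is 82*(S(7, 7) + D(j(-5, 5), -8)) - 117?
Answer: 26897/7 ≈ 3842.4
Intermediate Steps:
D(a, G) = a/7 (D(a, G) = a*(⅐) = a/7)
82*(S(7, 7) + D(j(-5, 5), -8)) - 117 = 82*(7*7 + (-1*5)/7) - 117 = 82*(49 + (⅐)*(-5)) - 117 = 82*(49 - 5/7) - 117 = 82*(338/7) - 117 = 27716/7 - 117 = 26897/7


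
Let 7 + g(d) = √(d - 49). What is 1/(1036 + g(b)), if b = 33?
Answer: 1029/1058857 - 4*I/1058857 ≈ 0.0009718 - 3.7777e-6*I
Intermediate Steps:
g(d) = -7 + √(-49 + d) (g(d) = -7 + √(d - 49) = -7 + √(-49 + d))
1/(1036 + g(b)) = 1/(1036 + (-7 + √(-49 + 33))) = 1/(1036 + (-7 + √(-16))) = 1/(1036 + (-7 + 4*I)) = 1/(1029 + 4*I) = (1029 - 4*I)/1058857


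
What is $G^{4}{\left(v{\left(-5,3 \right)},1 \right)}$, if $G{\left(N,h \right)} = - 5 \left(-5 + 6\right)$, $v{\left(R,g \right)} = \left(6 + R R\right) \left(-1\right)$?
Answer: $625$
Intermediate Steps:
$v{\left(R,g \right)} = -6 - R^{2}$ ($v{\left(R,g \right)} = \left(6 + R^{2}\right) \left(-1\right) = -6 - R^{2}$)
$G{\left(N,h \right)} = -5$ ($G{\left(N,h \right)} = \left(-5\right) 1 = -5$)
$G^{4}{\left(v{\left(-5,3 \right)},1 \right)} = \left(-5\right)^{4} = 625$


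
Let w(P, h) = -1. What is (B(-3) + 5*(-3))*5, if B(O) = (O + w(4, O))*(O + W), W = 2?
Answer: -55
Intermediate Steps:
B(O) = (-1 + O)*(2 + O) (B(O) = (O - 1)*(O + 2) = (-1 + O)*(2 + O))
(B(-3) + 5*(-3))*5 = ((-2 - 3 + (-3)²) + 5*(-3))*5 = ((-2 - 3 + 9) - 15)*5 = (4 - 15)*5 = -11*5 = -55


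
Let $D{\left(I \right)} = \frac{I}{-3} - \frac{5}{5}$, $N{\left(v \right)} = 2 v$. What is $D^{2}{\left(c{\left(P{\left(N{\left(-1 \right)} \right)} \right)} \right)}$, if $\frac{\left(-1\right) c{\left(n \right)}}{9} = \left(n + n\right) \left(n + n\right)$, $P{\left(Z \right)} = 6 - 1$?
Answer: $89401$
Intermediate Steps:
$P{\left(Z \right)} = 5$ ($P{\left(Z \right)} = 6 - 1 = 5$)
$c{\left(n \right)} = - 36 n^{2}$ ($c{\left(n \right)} = - 9 \left(n + n\right) \left(n + n\right) = - 9 \cdot 2 n 2 n = - 9 \cdot 4 n^{2} = - 36 n^{2}$)
$D{\left(I \right)} = -1 - \frac{I}{3}$ ($D{\left(I \right)} = I \left(- \frac{1}{3}\right) - 1 = - \frac{I}{3} - 1 = -1 - \frac{I}{3}$)
$D^{2}{\left(c{\left(P{\left(N{\left(-1 \right)} \right)} \right)} \right)} = \left(-1 - \frac{\left(-36\right) 5^{2}}{3}\right)^{2} = \left(-1 - \frac{\left(-36\right) 25}{3}\right)^{2} = \left(-1 - -300\right)^{2} = \left(-1 + 300\right)^{2} = 299^{2} = 89401$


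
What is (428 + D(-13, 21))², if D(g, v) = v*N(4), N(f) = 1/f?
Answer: 3003289/16 ≈ 1.8771e+5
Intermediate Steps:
N(f) = 1/f
D(g, v) = v/4
(428 + D(-13, 21))² = (428 + (¼)*21)² = (428 + 21/4)² = (1733/4)² = 3003289/16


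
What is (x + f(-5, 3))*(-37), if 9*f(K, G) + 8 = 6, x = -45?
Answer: 15059/9 ≈ 1673.2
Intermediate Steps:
f(K, G) = -2/9 (f(K, G) = -8/9 + (⅑)*6 = -8/9 + ⅔ = -2/9)
(x + f(-5, 3))*(-37) = (-45 - 2/9)*(-37) = -407/9*(-37) = 15059/9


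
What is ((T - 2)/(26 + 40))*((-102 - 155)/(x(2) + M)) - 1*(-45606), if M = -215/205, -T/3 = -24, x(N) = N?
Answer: 58326127/1287 ≈ 45319.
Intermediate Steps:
T = 72 (T = -3*(-24) = 72)
M = -43/41 (M = -215*1/205 = -43/41 ≈ -1.0488)
((T - 2)/(26 + 40))*((-102 - 155)/(x(2) + M)) - 1*(-45606) = ((72 - 2)/(26 + 40))*((-102 - 155)/(2 - 43/41)) - 1*(-45606) = (70/66)*(-257/39/41) + 45606 = (70*(1/66))*(-257*41/39) + 45606 = (35/33)*(-10537/39) + 45606 = -368795/1287 + 45606 = 58326127/1287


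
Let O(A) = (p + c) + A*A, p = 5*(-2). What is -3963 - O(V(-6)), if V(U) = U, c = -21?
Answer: -3968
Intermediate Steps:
p = -10
O(A) = -31 + A² (O(A) = (-10 - 21) + A*A = -31 + A²)
-3963 - O(V(-6)) = -3963 - (-31 + (-6)²) = -3963 - (-31 + 36) = -3963 - 1*5 = -3963 - 5 = -3968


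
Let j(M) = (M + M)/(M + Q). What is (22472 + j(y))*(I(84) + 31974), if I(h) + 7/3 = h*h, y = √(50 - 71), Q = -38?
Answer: 3854550560326/4395 - 8898308*I*√21/4395 ≈ 8.7703e+8 - 9278.1*I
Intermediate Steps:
y = I*√21 (y = √(-21) = I*√21 ≈ 4.5826*I)
j(M) = 2*M/(-38 + M) (j(M) = (M + M)/(M - 38) = (2*M)/(-38 + M) = 2*M/(-38 + M))
I(h) = -7/3 + h² (I(h) = -7/3 + h*h = -7/3 + h²)
(22472 + j(y))*(I(84) + 31974) = (22472 + 2*(I*√21)/(-38 + I*√21))*((-7/3 + 84²) + 31974) = (22472 + 2*I*√21/(-38 + I*√21))*((-7/3 + 7056) + 31974) = (22472 + 2*I*√21/(-38 + I*√21))*(21161/3 + 31974) = (22472 + 2*I*√21/(-38 + I*√21))*(117083/3) = 2631089176/3 + 234166*I*√21/(3*(-38 + I*√21))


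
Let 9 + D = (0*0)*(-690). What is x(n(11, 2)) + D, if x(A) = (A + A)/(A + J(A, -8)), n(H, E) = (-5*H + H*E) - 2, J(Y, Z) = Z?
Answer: -317/43 ≈ -7.3721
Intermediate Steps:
n(H, E) = -2 - 5*H + E*H (n(H, E) = (-5*H + E*H) - 2 = -2 - 5*H + E*H)
x(A) = 2*A/(-8 + A) (x(A) = (A + A)/(A - 8) = (2*A)/(-8 + A) = 2*A/(-8 + A))
D = -9 (D = -9 + (0*0)*(-690) = -9 + 0*(-690) = -9 + 0 = -9)
x(n(11, 2)) + D = 2*(-2 - 5*11 + 2*11)/(-8 + (-2 - 5*11 + 2*11)) - 9 = 2*(-2 - 55 + 22)/(-8 + (-2 - 55 + 22)) - 9 = 2*(-35)/(-8 - 35) - 9 = 2*(-35)/(-43) - 9 = 2*(-35)*(-1/43) - 9 = 70/43 - 9 = -317/43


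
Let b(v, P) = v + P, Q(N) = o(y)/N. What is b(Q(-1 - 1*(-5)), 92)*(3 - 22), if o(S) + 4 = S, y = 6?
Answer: -3515/2 ≈ -1757.5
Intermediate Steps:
o(S) = -4 + S
Q(N) = 2/N (Q(N) = (-4 + 6)/N = 2/N)
b(v, P) = P + v
b(Q(-1 - 1*(-5)), 92)*(3 - 22) = (92 + 2/(-1 - 1*(-5)))*(3 - 22) = (92 + 2/(-1 + 5))*(-19) = (92 + 2/4)*(-19) = (92 + 2*(1/4))*(-19) = (92 + 1/2)*(-19) = (185/2)*(-19) = -3515/2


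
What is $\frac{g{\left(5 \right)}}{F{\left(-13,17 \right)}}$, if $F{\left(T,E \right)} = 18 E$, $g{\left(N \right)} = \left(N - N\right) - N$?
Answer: $- \frac{5}{306} \approx -0.01634$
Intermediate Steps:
$g{\left(N \right)} = - N$ ($g{\left(N \right)} = 0 - N = - N$)
$\frac{g{\left(5 \right)}}{F{\left(-13,17 \right)}} = \frac{\left(-1\right) 5}{18 \cdot 17} = - \frac{5}{306}$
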